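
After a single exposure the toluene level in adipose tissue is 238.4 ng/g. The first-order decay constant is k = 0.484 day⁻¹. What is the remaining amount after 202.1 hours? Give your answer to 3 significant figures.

t½ = ln 2 / k = 0.69315 / 0.484 ≈ 1.4321 days.
Convert the elapsed time: 202.1 hours = 8.42083 days.
Number of half-lives: n = 8.42083/1.4321 ≈ 5.88.
Remaining = 238.4 × (1/2)^5.88 = 238.4 × 0.016981 ≈ 4.0482 ng/g.

4.05 ng/g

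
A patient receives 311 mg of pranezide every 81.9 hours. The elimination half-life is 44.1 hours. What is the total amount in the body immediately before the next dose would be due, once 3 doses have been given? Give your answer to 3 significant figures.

The 3 doses were given 245.7, 163.8, 81.9 hours ago.
Total = 311·(1/2)^(245.7/44.1) + 311·(1/2)^(163.8/44.1) + 311·(1/2)^(81.9/44.1)
      = 6.5402 + 23.695 + 85.843 ≈ 116.08 mg.

116 mg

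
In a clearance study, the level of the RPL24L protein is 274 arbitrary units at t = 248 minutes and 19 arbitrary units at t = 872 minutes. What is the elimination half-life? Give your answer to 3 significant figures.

162 minutes

Over Δt = 872 − 248 = 624 minutes, the level fell by a factor of 274/19 ≈ 14.421.
n = log₂(14.421) ≈ 3.8501 half-lives, so t½ = 624/3.8501 ≈ 162.07 minutes.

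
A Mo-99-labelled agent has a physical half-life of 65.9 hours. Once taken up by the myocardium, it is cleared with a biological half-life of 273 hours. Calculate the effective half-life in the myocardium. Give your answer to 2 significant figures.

53 hours

1/t_eff = 1/t_phys + 1/t_biol = 1/65.9 + 1/273 = 0.018838 per hour.
t_eff = 65.9 × 273 / (65.9 + 273) ≈ 53.086 hours.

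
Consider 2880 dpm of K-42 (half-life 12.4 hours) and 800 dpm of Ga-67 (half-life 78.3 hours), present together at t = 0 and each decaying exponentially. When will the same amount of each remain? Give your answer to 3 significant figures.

27.2 hours

Set 2880·(1/2)^(t/12.4) = 800·(1/2)^(t/78.3).
Taking log₂: log₂(2880/800) = t·(1/12.4 − 1/78.3).
log₂(3.6) = 1.848; 1/12.4 − 1/78.3 = 0.067874.
t = 1.848 / 0.067874 ≈ 27.227 hours.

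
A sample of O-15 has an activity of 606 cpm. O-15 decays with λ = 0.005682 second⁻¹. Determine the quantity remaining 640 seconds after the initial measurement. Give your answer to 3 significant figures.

t½ = ln 2 / λ = 0.69315 / 0.005682 ≈ 121.99 seconds.
Number of half-lives: n = 640/121.99 ≈ 5.2463.
Remaining = 606 × (1/2)^5.2463 = 606 × 0.026345 ≈ 15.965 cpm.

16.0 cpm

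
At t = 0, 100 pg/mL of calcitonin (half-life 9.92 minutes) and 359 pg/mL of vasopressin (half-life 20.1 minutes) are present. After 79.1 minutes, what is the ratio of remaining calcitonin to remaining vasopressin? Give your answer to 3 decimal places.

0.017

calcitonin: 100 × (1/2)^(79.1/9.92) = 100 × (1/2)^7.9738 ≈ 0.39779 pg/mL.
vasopressin: 359 × (1/2)^(79.1/20.1) = 359 × (1/2)^3.9353 ≈ 23.466 pg/mL.
Ratio ≈ 0.39779 / 23.466 ≈ 0.016951.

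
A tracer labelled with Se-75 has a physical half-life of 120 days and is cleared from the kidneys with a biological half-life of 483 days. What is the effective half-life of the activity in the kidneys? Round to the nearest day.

1/t_eff = 1/t_phys + 1/t_biol = 1/120 + 1/483 = 0.010404 per day.
t_eff = 120 × 483 / (120 + 483) ≈ 96.119 days.

96 days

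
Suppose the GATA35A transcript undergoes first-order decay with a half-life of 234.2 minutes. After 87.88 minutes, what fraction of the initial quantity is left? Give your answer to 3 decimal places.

0.771

n = 87.88/234.2 ≈ 0.37523 half-lives.
Fraction remaining = (1/2)^0.37523 ≈ 0.77098.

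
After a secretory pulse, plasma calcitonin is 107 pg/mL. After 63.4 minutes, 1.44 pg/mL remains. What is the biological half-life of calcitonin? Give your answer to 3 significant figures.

10.2 minutes

A/A₀ = 1.44/107 ≈ 0.013458.
n = log₂(74.306) ≈ 6.2154 half-lives elapsed in 63.4 minutes.
t½ = 63.4/6.2154 ≈ 10.2 minutes.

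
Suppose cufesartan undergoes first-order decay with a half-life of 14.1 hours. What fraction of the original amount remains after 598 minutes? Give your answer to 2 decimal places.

598 minutes = 9.96667 hours.
n = 9.96667/14.1 ≈ 0.70686 half-lives.
Fraction remaining = (1/2)^0.70686 ≈ 0.61265.

0.61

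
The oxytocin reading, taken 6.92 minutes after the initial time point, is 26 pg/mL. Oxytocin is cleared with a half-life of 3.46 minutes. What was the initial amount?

Number of half-lives elapsed: n = 6.92/3.46 ≈ 2.
A₀ = A × 2^n = 26 × 2^2 = 26 × 4 ≈ 104 pg/mL.

104 pg/mL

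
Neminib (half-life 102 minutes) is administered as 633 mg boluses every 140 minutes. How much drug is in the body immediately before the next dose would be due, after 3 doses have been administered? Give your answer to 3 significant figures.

375 mg

The 3 doses were given 420, 280, 140 minutes ago.
Total = 633·(1/2)^(420/102) + 633·(1/2)^(280/102) + 633·(1/2)^(140/102)
      = 36.464 + 94.416 + 244.47 ≈ 375.35 mg.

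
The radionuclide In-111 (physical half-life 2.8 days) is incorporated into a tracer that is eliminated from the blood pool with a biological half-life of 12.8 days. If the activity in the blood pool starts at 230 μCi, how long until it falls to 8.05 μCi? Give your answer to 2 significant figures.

11 days

1/t_eff = 1/t_phys + 1/t_biol = 1/2.8 + 1/12.8 = 0.43527 per day.
t_eff = 2.8 × 12.8 / (2.8 + 12.8) ≈ 2.2974 days.
n = log₂(230/8.05) ≈ 4.8365; t = 4.8365 × 2.2974 ≈ 11.112 days.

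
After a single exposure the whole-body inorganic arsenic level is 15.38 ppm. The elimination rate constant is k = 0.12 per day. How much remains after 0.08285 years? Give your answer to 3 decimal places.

t½ = ln 2 / k = 0.69315 / 0.12 ≈ 5.7762 days.
Convert the elapsed time: 0.08285 years = 30.2402 days.
Number of half-lives: n = 30.2402/5.7762 ≈ 5.2353.
Remaining = 15.38 × (1/2)^5.2353 = 15.38 × 0.026547 ≈ 0.4083 ppm.

0.408 ppm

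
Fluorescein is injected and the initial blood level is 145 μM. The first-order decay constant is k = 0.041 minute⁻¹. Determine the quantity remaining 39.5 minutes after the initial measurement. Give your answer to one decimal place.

t½ = ln 2 / k = 0.69315 / 0.041 ≈ 16.906 minutes.
Number of half-lives: n = 39.5/16.906 ≈ 2.3364.
Remaining = 145 × (1/2)^2.3364 = 145 × 0.198 ≈ 28.71 μM.

28.7 μM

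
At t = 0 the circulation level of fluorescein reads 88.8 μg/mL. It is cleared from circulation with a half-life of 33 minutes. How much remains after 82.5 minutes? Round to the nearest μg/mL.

16 μg/mL

Number of half-lives: n = 82.5/33 ≈ 2.5.
Remaining = 88.8 × (1/2)^2.5 = 88.8 × 0.17678 ≈ 15.698 μg/mL.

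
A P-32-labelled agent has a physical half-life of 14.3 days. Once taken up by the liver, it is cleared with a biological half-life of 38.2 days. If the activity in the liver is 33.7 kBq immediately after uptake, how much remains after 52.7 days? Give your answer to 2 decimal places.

1.01 kBq

1/t_eff = 1/t_phys + 1/t_biol = 1/14.3 + 1/38.2 = 0.096108 per day.
t_eff = 14.3 × 38.2 / (14.3 + 38.2) ≈ 10.405 days.
Remaining = 33.7 × (1/2)^(52.7/10.405) = 33.7 × (1/2)^5.0649 ≈ 1.0068 kBq.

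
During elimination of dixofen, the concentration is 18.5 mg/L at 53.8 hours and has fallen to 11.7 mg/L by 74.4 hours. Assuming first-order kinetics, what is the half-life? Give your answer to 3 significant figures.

Over Δt = 74.4 − 53.8 = 20.6 hours, the level fell by a factor of 18.5/11.7 ≈ 1.5812.
n = log₂(1.5812) ≈ 0.66102 half-lives, so t½ = 20.6/0.66102 ≈ 31.164 hours.

31.2 hours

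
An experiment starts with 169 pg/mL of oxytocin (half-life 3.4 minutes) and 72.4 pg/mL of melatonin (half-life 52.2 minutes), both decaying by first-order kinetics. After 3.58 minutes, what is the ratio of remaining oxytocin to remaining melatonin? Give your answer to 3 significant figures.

oxytocin: 169 × (1/2)^(3.58/3.4) = 169 × (1/2)^1.0529 ≈ 81.455 pg/mL.
melatonin: 72.4 × (1/2)^(3.58/52.2) = 72.4 × (1/2)^0.068582 ≈ 69.039 pg/mL.
Ratio ≈ 81.455 / 69.039 ≈ 1.1798.

1.18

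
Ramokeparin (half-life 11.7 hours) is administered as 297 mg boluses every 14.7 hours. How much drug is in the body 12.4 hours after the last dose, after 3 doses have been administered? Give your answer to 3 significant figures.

227 mg

The 3 doses were given 41.8, 27.1, 12.4 hours ago.
Total = 297·(1/2)^(41.8/11.7) + 297·(1/2)^(27.1/11.7) + 297·(1/2)^(12.4/11.7)
      = 24.962 + 59.635 + 142.47 ≈ 227.06 mg.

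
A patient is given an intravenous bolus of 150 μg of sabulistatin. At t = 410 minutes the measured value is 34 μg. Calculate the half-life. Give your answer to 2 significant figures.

A/A₀ = 34/150 ≈ 0.22667.
n = log₂(4.4118) ≈ 2.1414 half-lives elapsed in 410 minutes.
t½ = 410/2.1414 ≈ 191.47 minutes.

190 minutes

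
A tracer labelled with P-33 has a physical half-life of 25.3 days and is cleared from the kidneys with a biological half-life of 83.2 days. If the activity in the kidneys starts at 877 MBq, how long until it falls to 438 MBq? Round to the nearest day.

1/t_eff = 1/t_phys + 1/t_biol = 1/25.3 + 1/83.2 = 0.051545 per day.
t_eff = 25.3 × 83.2 / (25.3 + 83.2) ≈ 19.401 days.
n = log₂(877/438) ≈ 1.0016; t = 1.0016 × 19.401 ≈ 19.432 days.

19 days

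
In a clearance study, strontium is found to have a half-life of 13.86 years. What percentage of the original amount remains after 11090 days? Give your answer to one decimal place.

11090 days = 30.3836 years.
n = 30.3836/13.86 ≈ 2.1922 half-lives.
Fraction remaining = (1/2)^2.1922 ≈ 0.21882, i.e. 21.882%.

21.9%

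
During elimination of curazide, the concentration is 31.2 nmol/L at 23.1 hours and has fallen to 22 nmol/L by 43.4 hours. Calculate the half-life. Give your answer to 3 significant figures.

40.3 hours

Over Δt = 43.4 − 23.1 = 20.3 hours, the level fell by a factor of 31.2/22 ≈ 1.4182.
n = log₂(1.4182) ≈ 0.50404 half-lives, so t½ = 20.3/0.50404 ≈ 40.274 hours.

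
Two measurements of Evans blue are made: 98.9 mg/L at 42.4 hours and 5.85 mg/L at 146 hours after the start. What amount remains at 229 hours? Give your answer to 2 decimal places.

0.61 mg/L

Over Δt = 146 − 42.4 = 103.6 hours, the level fell by a factor of 98.9/5.85 ≈ 16.906.
n = log₂(16.906) ≈ 4.0795 half-lives, so t½ = 103.6/4.0795 ≈ 25.396 hours.
From t = 146 to t = 229: 5.85 × (1/2)^((229−146)/25.396) ≈ 0.60716 mg/L.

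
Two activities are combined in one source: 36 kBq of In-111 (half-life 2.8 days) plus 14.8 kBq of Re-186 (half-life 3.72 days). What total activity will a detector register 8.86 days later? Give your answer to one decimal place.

6.9 kBq

In-111: 36 × (1/2)^(8.86/2.8) = 36 × (1/2)^3.1643 ≈ 4.0157 kBq.
Re-186: 14.8 × (1/2)^(8.86/3.72) = 14.8 × (1/2)^2.3817 ≈ 2.8398 kBq.
Total = 4.0157 + 2.8398 ≈ 6.8555 kBq.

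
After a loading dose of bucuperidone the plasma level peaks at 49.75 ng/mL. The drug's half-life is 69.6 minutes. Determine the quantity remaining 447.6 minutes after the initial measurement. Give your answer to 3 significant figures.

Number of half-lives: n = 447.6/69.6 ≈ 6.431.
Remaining = 49.75 × (1/2)^6.431 = 49.75 × 0.01159 ≈ 0.57658 ng/mL.

0.577 ng/mL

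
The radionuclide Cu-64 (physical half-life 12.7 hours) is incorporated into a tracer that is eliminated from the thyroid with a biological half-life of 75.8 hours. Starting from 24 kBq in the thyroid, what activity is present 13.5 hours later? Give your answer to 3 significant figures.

1/t_eff = 1/t_phys + 1/t_biol = 1/12.7 + 1/75.8 = 0.091933 per hour.
t_eff = 12.7 × 75.8 / (12.7 + 75.8) ≈ 10.878 hours.
Remaining = 24 × (1/2)^(13.5/10.878) = 24 × (1/2)^1.2411 ≈ 10.153 kBq.

10.2 kBq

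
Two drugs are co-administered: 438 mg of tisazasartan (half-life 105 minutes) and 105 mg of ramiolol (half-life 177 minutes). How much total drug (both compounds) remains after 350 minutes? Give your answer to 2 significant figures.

tisazasartan: 438 × (1/2)^(350/105) = 438 × (1/2)^3.3333 ≈ 43.455 mg.
ramiolol: 105 × (1/2)^(350/177) = 105 × (1/2)^1.9774 ≈ 26.664 mg.
Total = 43.455 + 26.664 ≈ 70.12 mg.

70 mg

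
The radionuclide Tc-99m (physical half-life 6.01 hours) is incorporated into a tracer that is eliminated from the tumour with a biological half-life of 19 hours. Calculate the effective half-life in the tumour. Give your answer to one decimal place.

1/t_eff = 1/t_phys + 1/t_biol = 1/6.01 + 1/19 = 0.21902 per hour.
t_eff = 6.01 × 19 / (6.01 + 19) ≈ 4.5658 hours.

4.6 hours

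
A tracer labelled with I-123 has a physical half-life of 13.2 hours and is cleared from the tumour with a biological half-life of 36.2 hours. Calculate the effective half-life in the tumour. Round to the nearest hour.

10 hours

1/t_eff = 1/t_phys + 1/t_biol = 1/13.2 + 1/36.2 = 0.10338 per hour.
t_eff = 13.2 × 36.2 / (13.2 + 36.2) ≈ 9.6729 hours.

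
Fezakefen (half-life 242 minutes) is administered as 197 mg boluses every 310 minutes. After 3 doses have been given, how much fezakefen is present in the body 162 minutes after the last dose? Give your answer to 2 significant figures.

200 mg

The 3 doses were given 782, 472, 162 minutes ago.
Total = 197·(1/2)^(782/242) + 197·(1/2)^(472/242) + 197·(1/2)^(162/242)
      = 20.976 + 50.972 + 123.87 ≈ 195.81 mg.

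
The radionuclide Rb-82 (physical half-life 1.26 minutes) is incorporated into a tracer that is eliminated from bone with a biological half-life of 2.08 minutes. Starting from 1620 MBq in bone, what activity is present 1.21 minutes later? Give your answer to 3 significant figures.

1/t_eff = 1/t_phys + 1/t_biol = 1/1.26 + 1/2.08 = 1.2744 per minute.
t_eff = 1.26 × 2.08 / (1.26 + 2.08) ≈ 0.78467 minutes.
Remaining = 1620 × (1/2)^(1.21/0.78467) = 1620 × (1/2)^1.542 ≈ 556.3 MBq.

556 MBq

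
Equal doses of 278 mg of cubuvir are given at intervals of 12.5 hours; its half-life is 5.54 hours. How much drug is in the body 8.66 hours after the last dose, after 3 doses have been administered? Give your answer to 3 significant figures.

118 mg

The 3 doses were given 33.66, 21.16, 8.66 hours ago.
Total = 278·(1/2)^(33.66/5.54) + 278·(1/2)^(21.16/5.54) + 278·(1/2)^(8.66/5.54)
      = 4.1214 + 19.691 + 94.077 ≈ 117.89 mg.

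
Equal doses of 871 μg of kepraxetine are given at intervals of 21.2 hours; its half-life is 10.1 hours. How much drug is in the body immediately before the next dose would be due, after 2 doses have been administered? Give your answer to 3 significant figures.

251 μg

The 2 doses were given 42.4, 21.2 hours ago.
Total = 871·(1/2)^(42.4/10.1) + 871·(1/2)^(21.2/10.1)
      = 47.456 + 203.31 ≈ 250.76 μg.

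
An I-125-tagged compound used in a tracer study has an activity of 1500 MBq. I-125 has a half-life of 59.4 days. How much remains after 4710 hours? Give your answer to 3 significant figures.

152 MBq

Convert the elapsed time: 4710 hours = 196.25 days.
Number of half-lives: n = 196.25/59.4 ≈ 3.3039.
Remaining = 1500 × (1/2)^3.3039 = 1500 × 0.10126 ≈ 151.89 MBq.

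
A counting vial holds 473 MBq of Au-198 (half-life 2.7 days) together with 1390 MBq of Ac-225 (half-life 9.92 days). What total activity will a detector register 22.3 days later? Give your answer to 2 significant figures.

Au-198: 473 × (1/2)^(22.3/2.7) = 473 × (1/2)^8.2593 ≈ 1.5437 MBq.
Ac-225: 1390 × (1/2)^(22.3/9.92) = 1390 × (1/2)^2.248 ≈ 292.62 MBq.
Total = 1.5437 + 292.62 ≈ 294.16 MBq.

290 MBq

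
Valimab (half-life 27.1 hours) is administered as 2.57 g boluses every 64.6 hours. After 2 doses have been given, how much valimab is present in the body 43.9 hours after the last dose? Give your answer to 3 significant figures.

The 2 doses were given 108.5, 43.9 hours ago.
Total = 2.57·(1/2)^(108.5/27.1) + 2.57·(1/2)^(43.9/27.1)
      = 0.16021 + 0.83615 ≈ 0.99637 g.

0.996 g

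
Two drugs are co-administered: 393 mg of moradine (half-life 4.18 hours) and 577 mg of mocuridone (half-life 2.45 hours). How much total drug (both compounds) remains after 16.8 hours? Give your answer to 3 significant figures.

29.2 mg

moradine: 393 × (1/2)^(16.8/4.18) = 393 × (1/2)^4.0191 ≈ 24.239 mg.
mocuridone: 577 × (1/2)^(16.8/2.45) = 577 × (1/2)^6.8571 ≈ 4.977 mg.
Total = 24.239 + 4.977 ≈ 29.216 mg.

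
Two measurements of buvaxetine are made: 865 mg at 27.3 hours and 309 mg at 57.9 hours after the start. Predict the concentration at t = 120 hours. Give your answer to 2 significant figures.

38 mg

Over Δt = 57.9 − 27.3 = 30.6 hours, the level fell by a factor of 865/309 ≈ 2.7994.
n = log₂(2.7994) ≈ 1.4851 half-lives, so t½ = 30.6/1.4851 ≈ 20.605 hours.
From t = 57.9 to t = 120: 309 × (1/2)^((120−57.9)/20.605) ≈ 38.256 mg.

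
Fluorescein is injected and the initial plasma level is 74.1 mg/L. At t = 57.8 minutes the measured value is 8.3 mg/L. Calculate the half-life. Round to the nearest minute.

18 minutes

A/A₀ = 8.3/74.1 ≈ 0.11201.
n = log₂(8.9277) ≈ 3.1583 half-lives elapsed in 57.8 minutes.
t½ = 57.8/3.1583 ≈ 18.301 minutes.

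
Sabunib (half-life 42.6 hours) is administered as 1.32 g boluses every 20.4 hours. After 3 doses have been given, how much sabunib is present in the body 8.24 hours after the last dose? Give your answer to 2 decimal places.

The 3 doses were given 49.04, 28.64, 8.24 hours ago.
Total = 1.32·(1/2)^(49.04/42.6) + 1.32·(1/2)^(28.64/42.6) + 1.32·(1/2)^(8.24/42.6)
      = 0.59434 + 0.82831 + 1.1544 ≈ 2.577 g.

2.58 g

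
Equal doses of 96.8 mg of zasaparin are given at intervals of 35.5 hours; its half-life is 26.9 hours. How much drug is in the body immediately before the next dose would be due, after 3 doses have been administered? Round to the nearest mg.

The 3 doses were given 106.5, 71, 35.5 hours ago.
Total = 96.8·(1/2)^(106.5/26.9) + 96.8·(1/2)^(71/26.9) + 96.8·(1/2)^(35.5/26.9)
      = 6.2239 + 15.536 + 38.78 ≈ 60.54 mg.

61 mg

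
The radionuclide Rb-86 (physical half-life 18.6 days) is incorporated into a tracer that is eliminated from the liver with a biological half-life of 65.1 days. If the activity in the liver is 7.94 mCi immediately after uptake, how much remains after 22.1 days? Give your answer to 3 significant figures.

2.75 mCi

1/t_eff = 1/t_phys + 1/t_biol = 1/18.6 + 1/65.1 = 0.069124 per day.
t_eff = 18.6 × 65.1 / (18.6 + 65.1) ≈ 14.467 days.
Remaining = 7.94 × (1/2)^(22.1/14.467) = 7.94 × (1/2)^1.5276 ≈ 2.7539 mCi.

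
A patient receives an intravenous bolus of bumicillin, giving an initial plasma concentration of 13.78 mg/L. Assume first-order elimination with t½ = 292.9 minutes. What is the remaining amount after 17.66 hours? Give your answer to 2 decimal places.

Convert the elapsed time: 17.66 hours = 1059.6 minutes.
Number of half-lives: n = 1059.6/292.9 ≈ 3.6176.
Remaining = 13.78 × (1/2)^3.6176 = 13.78 × 0.081468 ≈ 1.1226 mg/L.

1.12 mg/L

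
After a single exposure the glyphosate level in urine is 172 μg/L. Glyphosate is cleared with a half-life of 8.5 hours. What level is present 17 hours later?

Elapsed time is 2 half-lives (17/8.5).
Each half-life halves the amount: 172 × (1/2)^2 = 172/4 = 43 μg/L.

43 μg/L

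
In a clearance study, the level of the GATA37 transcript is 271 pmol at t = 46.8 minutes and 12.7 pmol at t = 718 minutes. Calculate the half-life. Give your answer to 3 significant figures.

Over Δt = 718 − 46.8 = 671.2 minutes, the level fell by a factor of 271/12.7 ≈ 21.339.
n = log₂(21.339) ≈ 4.4154 half-lives, so t½ = 671.2/4.4154 ≈ 152.01 minutes.

152 minutes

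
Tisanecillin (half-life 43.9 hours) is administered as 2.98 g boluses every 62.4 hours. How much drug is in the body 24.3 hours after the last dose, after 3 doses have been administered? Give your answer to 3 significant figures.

3.07 g

The 3 doses were given 149.1, 86.7, 24.3 hours ago.
Total = 2.98·(1/2)^(149.1/43.9) + 2.98·(1/2)^(86.7/43.9) + 2.98·(1/2)^(24.3/43.9)
      = 0.28302 + 0.75805 + 2.0304 ≈ 3.0715 g.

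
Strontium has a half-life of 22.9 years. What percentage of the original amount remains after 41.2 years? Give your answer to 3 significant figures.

28.7%

n = 41.2/22.9 ≈ 1.7991 half-lives.
Fraction remaining = (1/2)^1.7991 ≈ 0.28735, i.e. 28.735%.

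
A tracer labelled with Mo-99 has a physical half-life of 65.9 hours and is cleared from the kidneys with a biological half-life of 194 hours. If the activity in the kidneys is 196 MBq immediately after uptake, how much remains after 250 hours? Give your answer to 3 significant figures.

1/t_eff = 1/t_phys + 1/t_biol = 1/65.9 + 1/194 = 0.020329 per hour.
t_eff = 65.9 × 194 / (65.9 + 194) ≈ 49.19 hours.
Remaining = 196 × (1/2)^(250/49.19) = 196 × (1/2)^5.0823 ≈ 5.7854 MBq.

5.79 MBq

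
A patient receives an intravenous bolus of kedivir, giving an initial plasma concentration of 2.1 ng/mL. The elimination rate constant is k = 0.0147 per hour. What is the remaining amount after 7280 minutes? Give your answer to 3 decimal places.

t½ = ln 2 / k = 0.69315 / 0.0147 ≈ 47.153 hours.
Convert the elapsed time: 7280 minutes = 121.333 hours.
Number of half-lives: n = 121.333/47.153 ≈ 2.5732.
Remaining = 2.1 × (1/2)^2.5732 = 2.1 × 0.16803 ≈ 0.35287 ng/mL.

0.353 ng/mL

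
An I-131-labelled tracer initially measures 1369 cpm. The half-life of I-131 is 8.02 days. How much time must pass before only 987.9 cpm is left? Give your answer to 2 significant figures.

3.8 days

Fraction remaining = 987.9/1369 ≈ 0.72162.
n = log₂(1369/987.9) = ln(1.3858)/ln 2 ≈ 0.47069 half-lives.
t = n × t½ = 0.47069 × 8.02 ≈ 3.7749 days.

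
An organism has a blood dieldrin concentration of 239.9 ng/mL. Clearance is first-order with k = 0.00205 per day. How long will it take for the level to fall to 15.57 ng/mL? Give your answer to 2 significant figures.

t½ = ln 2 / k = 0.69315 / 0.00205 ≈ 338.12 days.
Fraction remaining = 15.57/239.9 ≈ 0.064902.
n = log₂(239.9/15.57) = ln(15.408)/ln 2 ≈ 3.9456 half-lives.
t = n × t½ = 3.9456 × 338.12 ≈ 1334.1 days.

1300 days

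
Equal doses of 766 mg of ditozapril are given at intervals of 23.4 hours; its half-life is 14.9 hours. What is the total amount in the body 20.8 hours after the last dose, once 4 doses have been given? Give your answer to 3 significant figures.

433 mg

The 4 doses were given 91, 67.6, 44.2, 20.8 hours ago.
Total = 766·(1/2)^(91/14.9) + 766·(1/2)^(67.6/14.9) + 766·(1/2)^(44.2/14.9) + 766·(1/2)^(20.8/14.9)
      = 11.11 + 32.998 + 98.003 + 291.07 ≈ 433.18 mg.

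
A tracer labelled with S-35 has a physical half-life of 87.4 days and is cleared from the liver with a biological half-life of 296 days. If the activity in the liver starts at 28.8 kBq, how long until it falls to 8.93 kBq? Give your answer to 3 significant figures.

1/t_eff = 1/t_phys + 1/t_biol = 1/87.4 + 1/296 = 0.01482 per day.
t_eff = 87.4 × 296 / (87.4 + 296) ≈ 67.476 days.
n = log₂(28.8/8.93) ≈ 1.6893; t = 1.6893 × 67.476 ≈ 113.99 days.

114 days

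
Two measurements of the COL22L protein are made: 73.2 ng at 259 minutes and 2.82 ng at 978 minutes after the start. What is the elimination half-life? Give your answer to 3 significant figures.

Over Δt = 978 − 259 = 719 minutes, the level fell by a factor of 73.2/2.82 ≈ 25.957.
n = log₂(25.957) ≈ 4.6981 half-lives, so t½ = 719/4.6981 ≈ 153.04 minutes.

153 minutes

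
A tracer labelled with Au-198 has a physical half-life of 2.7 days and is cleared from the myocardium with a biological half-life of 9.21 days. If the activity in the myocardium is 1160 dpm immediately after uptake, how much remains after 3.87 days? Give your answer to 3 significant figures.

321 dpm

1/t_eff = 1/t_phys + 1/t_biol = 1/2.7 + 1/9.21 = 0.47895 per day.
t_eff = 2.7 × 9.21 / (2.7 + 9.21) ≈ 2.0879 days.
Remaining = 1160 × (1/2)^(3.87/2.0879) = 1160 × (1/2)^1.8535 ≈ 320.99 dpm.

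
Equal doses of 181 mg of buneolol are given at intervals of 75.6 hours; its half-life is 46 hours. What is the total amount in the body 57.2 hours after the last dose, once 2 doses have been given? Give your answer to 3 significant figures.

101 mg

The 2 doses were given 132.8, 57.2 hours ago.
Total = 181·(1/2)^(132.8/46) + 181·(1/2)^(57.2/46)
      = 24.469 + 76.446 ≈ 100.92 mg.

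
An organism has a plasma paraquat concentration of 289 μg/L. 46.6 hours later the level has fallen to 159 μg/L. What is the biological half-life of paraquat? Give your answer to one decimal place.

54.1 hours

A/A₀ = 159/289 ≈ 0.55017.
n = log₂(1.8176) ≈ 0.86204 half-lives elapsed in 46.6 hours.
t½ = 46.6/0.86204 ≈ 54.058 hours.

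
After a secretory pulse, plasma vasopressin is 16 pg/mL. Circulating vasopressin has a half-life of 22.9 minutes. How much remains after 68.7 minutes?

Elapsed time is 3 half-lives (68.7/22.9).
Each half-life halves the amount: 16 × (1/2)^3 = 16/8 = 2 pg/mL.

2 pg/mL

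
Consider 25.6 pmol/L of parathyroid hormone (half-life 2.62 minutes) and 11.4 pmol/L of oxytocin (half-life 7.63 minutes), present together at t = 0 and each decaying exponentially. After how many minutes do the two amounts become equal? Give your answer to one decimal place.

4.7 minutes

Set 25.6·(1/2)^(t/2.62) = 11.4·(1/2)^(t/7.63).
Taking log₂: log₂(25.6/11.4) = t·(1/2.62 − 1/7.63).
log₂(2.2456) = 1.1671; 1/2.62 − 1/7.63 = 0.25062.
t = 1.1671 / 0.25062 ≈ 4.6569 minutes.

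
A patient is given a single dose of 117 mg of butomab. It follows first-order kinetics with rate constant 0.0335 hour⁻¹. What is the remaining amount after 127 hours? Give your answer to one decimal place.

t½ = ln 2 / k = 0.69315 / 0.0335 ≈ 20.691 hours.
Number of half-lives: n = 127/20.691 ≈ 6.1379.
Remaining = 117 × (1/2)^6.1379 = 117 × 0.0142 ≈ 1.6614 mg.

1.7 mg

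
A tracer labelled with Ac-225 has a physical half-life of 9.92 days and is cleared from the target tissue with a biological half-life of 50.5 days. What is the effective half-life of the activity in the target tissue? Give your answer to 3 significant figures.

8.29 days

1/t_eff = 1/t_phys + 1/t_biol = 1/9.92 + 1/50.5 = 0.12061 per day.
t_eff = 9.92 × 50.5 / (9.92 + 50.5) ≈ 8.2913 days.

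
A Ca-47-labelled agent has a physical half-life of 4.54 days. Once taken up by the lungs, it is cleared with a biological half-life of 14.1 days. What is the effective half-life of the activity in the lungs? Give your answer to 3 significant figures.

3.43 days

1/t_eff = 1/t_phys + 1/t_biol = 1/4.54 + 1/14.1 = 0.29119 per day.
t_eff = 4.54 × 14.1 / (4.54 + 14.1) ≈ 3.4342 days.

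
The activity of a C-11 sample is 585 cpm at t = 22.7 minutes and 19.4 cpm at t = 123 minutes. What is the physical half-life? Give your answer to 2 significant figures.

20 minutes

Over Δt = 123 − 22.7 = 100.3 minutes, the level fell by a factor of 585/19.4 ≈ 30.155.
n = log₂(30.155) ≈ 4.9143 half-lives, so t½ = 100.3/4.9143 ≈ 20.41 minutes.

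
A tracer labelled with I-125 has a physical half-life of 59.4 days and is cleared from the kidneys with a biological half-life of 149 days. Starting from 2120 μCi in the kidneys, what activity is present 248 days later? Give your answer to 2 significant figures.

37 μCi

1/t_eff = 1/t_phys + 1/t_biol = 1/59.4 + 1/149 = 0.023546 per day.
t_eff = 59.4 × 149 / (59.4 + 149) ≈ 42.469 days.
Remaining = 2120 × (1/2)^(248/42.469) = 2120 × (1/2)^5.8395 ≈ 37.023 μCi.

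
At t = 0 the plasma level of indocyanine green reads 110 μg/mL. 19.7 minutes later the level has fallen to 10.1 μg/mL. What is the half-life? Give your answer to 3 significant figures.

A/A₀ = 10.1/110 ≈ 0.091818.
n = log₂(10.891) ≈ 3.4451 half-lives elapsed in 19.7 minutes.
t½ = 19.7/3.4451 ≈ 5.7183 minutes.

5.72 minutes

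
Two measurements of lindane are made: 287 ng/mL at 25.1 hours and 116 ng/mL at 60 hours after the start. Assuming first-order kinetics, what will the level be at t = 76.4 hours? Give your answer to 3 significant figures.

Over Δt = 60 − 25.1 = 34.9 hours, the level fell by a factor of 287/116 ≈ 2.4741.
n = log₂(2.4741) ≈ 1.3069 half-lives, so t½ = 34.9/1.3069 ≈ 26.704 hours.
From t = 60 to t = 76.4: 116 × (1/2)^((76.4−60)/26.704) ≈ 75.785 ng/mL.

75.8 ng/mL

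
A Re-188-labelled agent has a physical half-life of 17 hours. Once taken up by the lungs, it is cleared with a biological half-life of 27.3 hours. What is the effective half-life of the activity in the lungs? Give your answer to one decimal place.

1/t_eff = 1/t_phys + 1/t_biol = 1/17 + 1/27.3 = 0.095454 per hour.
t_eff = 17 × 27.3 / (17 + 27.3) ≈ 10.476 hours.

10.5 hours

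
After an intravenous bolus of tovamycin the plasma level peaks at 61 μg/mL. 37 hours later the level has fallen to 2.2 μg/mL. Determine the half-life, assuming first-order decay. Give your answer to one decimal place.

A/A₀ = 2.2/61 ≈ 0.036066.
n = log₂(27.727) ≈ 4.7932 half-lives elapsed in 37 hours.
t½ = 37/4.7932 ≈ 7.7192 hours.

7.7 hours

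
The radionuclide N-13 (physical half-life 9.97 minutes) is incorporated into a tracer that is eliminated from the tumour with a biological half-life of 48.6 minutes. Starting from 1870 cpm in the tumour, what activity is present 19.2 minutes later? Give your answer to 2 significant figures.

1/t_eff = 1/t_phys + 1/t_biol = 1/9.97 + 1/48.6 = 0.12088 per minute.
t_eff = 9.97 × 48.6 / (9.97 + 48.6) ≈ 8.2729 minutes.
Remaining = 1870 × (1/2)^(19.2/8.2729) = 1870 × (1/2)^2.3208 ≈ 374.28 cpm.

370 cpm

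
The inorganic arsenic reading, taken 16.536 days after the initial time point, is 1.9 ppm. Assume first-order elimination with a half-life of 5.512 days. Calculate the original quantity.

15.2 ppm

Number of half-lives elapsed: n = 16.536/5.512 ≈ 3.
A₀ = A × 2^n = 1.9 × 2^3 = 1.9 × 8 ≈ 15.2 ppm.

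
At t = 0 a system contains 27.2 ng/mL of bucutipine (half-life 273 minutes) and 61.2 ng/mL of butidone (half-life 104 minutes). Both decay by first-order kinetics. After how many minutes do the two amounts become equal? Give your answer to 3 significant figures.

Set 27.2·(1/2)^(t/273) = 61.2·(1/2)^(t/104).
Taking log₂: log₂(27.2/61.2) = t·(1/273 − 1/104).
log₂(0.44444) = -1.1699; 1/273 − 1/104 = -0.0059524.
t = -1.1699 / -0.0059524 ≈ 196.55 minutes.

197 minutes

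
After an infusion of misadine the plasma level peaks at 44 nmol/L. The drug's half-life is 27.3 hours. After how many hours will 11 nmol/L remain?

54.6 hours

11/44 = 1/4, so 2 half-lives have elapsed.
t = 2 × 27.3 = 54.6 hours.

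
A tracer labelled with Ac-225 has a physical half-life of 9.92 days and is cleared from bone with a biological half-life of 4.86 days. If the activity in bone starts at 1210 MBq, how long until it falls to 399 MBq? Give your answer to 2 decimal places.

5.22 days

1/t_eff = 1/t_phys + 1/t_biol = 1/9.92 + 1/4.86 = 0.30657 per day.
t_eff = 9.92 × 4.86 / (9.92 + 4.86) ≈ 3.2619 days.
n = log₂(1210/399) ≈ 1.6005; t = 1.6005 × 3.2619 ≈ 5.2209 days.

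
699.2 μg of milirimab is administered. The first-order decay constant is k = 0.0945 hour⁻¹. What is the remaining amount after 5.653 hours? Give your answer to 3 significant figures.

410 μg

t½ = ln 2 / k = 0.69315 / 0.0945 ≈ 7.3349 hours.
Number of half-lives: n = 5.653/7.3349 ≈ 0.7707.
Remaining = 699.2 × (1/2)^0.7707 = 699.2 × 0.58613 ≈ 409.82 μg.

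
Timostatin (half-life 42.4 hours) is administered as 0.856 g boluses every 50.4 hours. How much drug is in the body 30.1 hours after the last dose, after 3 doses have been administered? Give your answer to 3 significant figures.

The 3 doses were given 130.9, 80.5, 30.1 hours ago.
Total = 0.856·(1/2)^(130.9/42.4) + 0.856·(1/2)^(80.5/42.4) + 0.856·(1/2)^(30.1/42.4)
      = 0.10072 + 0.22958 + 0.52332 ≈ 0.85363 g.

0.854 g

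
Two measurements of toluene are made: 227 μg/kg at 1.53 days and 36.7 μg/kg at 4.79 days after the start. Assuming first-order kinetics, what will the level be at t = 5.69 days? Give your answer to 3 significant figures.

Over Δt = 4.79 − 1.53 = 3.26 days, the level fell by a factor of 227/36.7 ≈ 6.1853.
n = log₂(6.1853) ≈ 2.6288 half-lives, so t½ = 3.26/2.6288 ≈ 1.2401 days.
From t = 4.79 to t = 5.69: 36.7 × (1/2)^((5.69−4.79)/1.2401) ≈ 22.192 μg/kg.

22.2 μg/kg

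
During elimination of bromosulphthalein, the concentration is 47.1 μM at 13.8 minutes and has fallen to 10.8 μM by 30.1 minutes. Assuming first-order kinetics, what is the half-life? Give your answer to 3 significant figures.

Over Δt = 30.1 − 13.8 = 16.3 minutes, the level fell by a factor of 47.1/10.8 ≈ 4.3611.
n = log₂(4.3611) ≈ 2.1247 half-lives, so t½ = 16.3/2.1247 ≈ 7.6717 minutes.

7.67 minutes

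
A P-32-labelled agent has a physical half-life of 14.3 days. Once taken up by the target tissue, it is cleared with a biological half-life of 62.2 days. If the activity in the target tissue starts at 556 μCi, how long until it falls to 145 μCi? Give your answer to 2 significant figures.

23 days

1/t_eff = 1/t_phys + 1/t_biol = 1/14.3 + 1/62.2 = 0.086007 per day.
t_eff = 14.3 × 62.2 / (14.3 + 62.2) ≈ 11.627 days.
n = log₂(556/145) ≈ 1.939; t = 1.939 × 11.627 ≈ 22.545 days.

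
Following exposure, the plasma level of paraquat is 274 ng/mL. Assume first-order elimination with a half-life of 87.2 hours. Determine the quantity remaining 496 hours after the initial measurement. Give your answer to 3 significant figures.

5.31 ng/mL

Number of half-lives: n = 496/87.2 ≈ 5.6881.
Remaining = 274 × (1/2)^5.6881 = 274 × 0.019396 ≈ 5.3146 ng/mL.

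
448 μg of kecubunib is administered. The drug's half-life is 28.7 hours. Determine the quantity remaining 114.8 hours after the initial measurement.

28 μg

Elapsed time is 4 half-lives (114.8/28.7).
Each half-life halves the amount: 448 × (1/2)^4 = 448/16 = 28 μg.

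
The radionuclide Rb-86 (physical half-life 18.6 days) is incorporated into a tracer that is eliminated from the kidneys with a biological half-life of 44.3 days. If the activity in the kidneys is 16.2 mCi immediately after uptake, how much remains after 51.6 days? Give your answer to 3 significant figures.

1/t_eff = 1/t_phys + 1/t_biol = 1/18.6 + 1/44.3 = 0.076337 per day.
t_eff = 18.6 × 44.3 / (18.6 + 44.3) ≈ 13.1 days.
Remaining = 16.2 × (1/2)^(51.6/13.1) = 16.2 × (1/2)^3.939 ≈ 1.0562 mCi.

1.06 mCi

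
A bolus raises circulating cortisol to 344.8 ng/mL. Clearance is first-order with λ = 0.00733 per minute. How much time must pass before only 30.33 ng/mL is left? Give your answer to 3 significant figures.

332 minutes

t½ = ln 2 / λ = 0.69315 / 0.00733 ≈ 94.563 minutes.
Fraction remaining = 30.33/344.8 ≈ 0.087964.
n = log₂(344.8/30.33) = ln(11.368)/ln 2 ≈ 3.5069 half-lives.
t = n × t½ = 3.5069 × 94.563 ≈ 331.63 minutes.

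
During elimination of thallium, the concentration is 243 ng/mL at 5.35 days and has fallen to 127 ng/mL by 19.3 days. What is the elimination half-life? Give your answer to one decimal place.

14.9 days

Over Δt = 19.3 − 5.35 = 13.95 days, the level fell by a factor of 243/127 ≈ 1.9134.
n = log₂(1.9134) ≈ 0.93613 half-lives, so t½ = 13.95/0.93613 ≈ 14.902 days.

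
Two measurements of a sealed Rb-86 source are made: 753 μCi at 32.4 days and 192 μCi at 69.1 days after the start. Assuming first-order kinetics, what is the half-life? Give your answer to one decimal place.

18.6 days

Over Δt = 69.1 − 32.4 = 36.7 days, the level fell by a factor of 753/192 ≈ 3.9219.
n = log₂(3.9219) ≈ 1.9715 half-lives, so t½ = 36.7/1.9715 ≈ 18.615 days.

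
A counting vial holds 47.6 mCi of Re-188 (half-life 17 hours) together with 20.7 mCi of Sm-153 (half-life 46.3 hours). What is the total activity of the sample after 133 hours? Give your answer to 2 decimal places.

3.04 mCi

Re-188: 47.6 × (1/2)^(133/17) = 47.6 × (1/2)^7.8235 ≈ 0.21013 mCi.
Sm-153: 20.7 × (1/2)^(133/46.3) = 20.7 × (1/2)^2.8726 ≈ 2.8264 mCi.
Total = 0.21013 + 2.8264 ≈ 3.0366 mCi.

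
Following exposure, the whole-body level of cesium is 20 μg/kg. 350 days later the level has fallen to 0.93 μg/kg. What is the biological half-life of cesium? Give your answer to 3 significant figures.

A/A₀ = 0.93/20 ≈ 0.0465.
n = log₂(21.505) ≈ 4.4266 half-lives elapsed in 350 days.
t½ = 350/4.4266 ≈ 79.067 days.

79.1 days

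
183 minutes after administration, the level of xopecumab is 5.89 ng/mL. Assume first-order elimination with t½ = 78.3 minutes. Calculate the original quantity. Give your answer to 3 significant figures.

29.8 ng/mL

Number of half-lives elapsed: n = 183/78.3 ≈ 2.3372.
A₀ = A × 2^n = 5.89 × 2^2.3372 = 5.89 × 5.0531 ≈ 29.763 ng/mL.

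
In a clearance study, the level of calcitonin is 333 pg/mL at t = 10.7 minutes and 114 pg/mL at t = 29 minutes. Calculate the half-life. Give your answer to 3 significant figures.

11.8 minutes

Over Δt = 29 − 10.7 = 18.3 minutes, the level fell by a factor of 333/114 ≈ 2.9211.
n = log₂(2.9211) ≈ 1.5465 half-lives, so t½ = 18.3/1.5465 ≈ 11.833 minutes.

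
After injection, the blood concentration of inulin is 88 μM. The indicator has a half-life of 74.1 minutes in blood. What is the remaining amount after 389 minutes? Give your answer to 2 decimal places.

2.31 μM

Number of half-lives: n = 389/74.1 ≈ 5.2497.
Remaining = 88 × (1/2)^5.2497 = 88 × 0.026284 ≈ 2.313 μM.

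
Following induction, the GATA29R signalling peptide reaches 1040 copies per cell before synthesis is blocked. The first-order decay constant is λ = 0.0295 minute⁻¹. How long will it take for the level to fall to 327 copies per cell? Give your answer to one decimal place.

39.2 minutes

t½ = ln 2 / λ = 0.69315 / 0.0295 ≈ 23.497 minutes.
Fraction remaining = 327/1040 ≈ 0.31442.
n = log₂(1040/327) = ln(3.1804)/ln 2 ≈ 1.6692 half-lives.
t = n × t½ = 1.6692 × 23.497 ≈ 39.221 minutes.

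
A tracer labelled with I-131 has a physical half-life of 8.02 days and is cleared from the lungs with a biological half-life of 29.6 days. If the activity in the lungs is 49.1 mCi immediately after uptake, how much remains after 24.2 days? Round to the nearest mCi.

1/t_eff = 1/t_phys + 1/t_biol = 1/8.02 + 1/29.6 = 0.15847 per day.
t_eff = 8.02 × 29.6 / (8.02 + 29.6) ≈ 6.3103 days.
Remaining = 49.1 × (1/2)^(24.2/6.3103) = 49.1 × (1/2)^3.835 ≈ 3.4405 mCi.

3 mCi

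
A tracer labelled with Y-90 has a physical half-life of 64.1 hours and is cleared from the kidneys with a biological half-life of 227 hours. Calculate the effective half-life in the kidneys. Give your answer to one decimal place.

1/t_eff = 1/t_phys + 1/t_biol = 1/64.1 + 1/227 = 0.020006 per hour.
t_eff = 64.1 × 227 / (64.1 + 227) ≈ 49.985 hours.

50.0 hours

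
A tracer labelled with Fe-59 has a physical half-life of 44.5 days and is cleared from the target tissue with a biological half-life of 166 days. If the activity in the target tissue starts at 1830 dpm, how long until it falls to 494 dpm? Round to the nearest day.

66 days

1/t_eff = 1/t_phys + 1/t_biol = 1/44.5 + 1/166 = 0.028496 per day.
t_eff = 44.5 × 166 / (44.5 + 166) ≈ 35.093 days.
n = log₂(1830/494) ≈ 1.8893; t = 1.8893 × 35.093 ≈ 66.299 days.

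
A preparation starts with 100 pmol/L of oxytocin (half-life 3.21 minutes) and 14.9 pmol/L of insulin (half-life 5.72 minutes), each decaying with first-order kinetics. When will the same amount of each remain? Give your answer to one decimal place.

Set 100·(1/2)^(t/3.21) = 14.9·(1/2)^(t/5.72).
Taking log₂: log₂(100/14.9) = t·(1/3.21 − 1/5.72).
log₂(6.7114) = 2.7466; 1/3.21 − 1/5.72 = 0.1367.
t = 2.7466 / 0.1367 ≈ 20.092 minutes.

20.1 minutes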